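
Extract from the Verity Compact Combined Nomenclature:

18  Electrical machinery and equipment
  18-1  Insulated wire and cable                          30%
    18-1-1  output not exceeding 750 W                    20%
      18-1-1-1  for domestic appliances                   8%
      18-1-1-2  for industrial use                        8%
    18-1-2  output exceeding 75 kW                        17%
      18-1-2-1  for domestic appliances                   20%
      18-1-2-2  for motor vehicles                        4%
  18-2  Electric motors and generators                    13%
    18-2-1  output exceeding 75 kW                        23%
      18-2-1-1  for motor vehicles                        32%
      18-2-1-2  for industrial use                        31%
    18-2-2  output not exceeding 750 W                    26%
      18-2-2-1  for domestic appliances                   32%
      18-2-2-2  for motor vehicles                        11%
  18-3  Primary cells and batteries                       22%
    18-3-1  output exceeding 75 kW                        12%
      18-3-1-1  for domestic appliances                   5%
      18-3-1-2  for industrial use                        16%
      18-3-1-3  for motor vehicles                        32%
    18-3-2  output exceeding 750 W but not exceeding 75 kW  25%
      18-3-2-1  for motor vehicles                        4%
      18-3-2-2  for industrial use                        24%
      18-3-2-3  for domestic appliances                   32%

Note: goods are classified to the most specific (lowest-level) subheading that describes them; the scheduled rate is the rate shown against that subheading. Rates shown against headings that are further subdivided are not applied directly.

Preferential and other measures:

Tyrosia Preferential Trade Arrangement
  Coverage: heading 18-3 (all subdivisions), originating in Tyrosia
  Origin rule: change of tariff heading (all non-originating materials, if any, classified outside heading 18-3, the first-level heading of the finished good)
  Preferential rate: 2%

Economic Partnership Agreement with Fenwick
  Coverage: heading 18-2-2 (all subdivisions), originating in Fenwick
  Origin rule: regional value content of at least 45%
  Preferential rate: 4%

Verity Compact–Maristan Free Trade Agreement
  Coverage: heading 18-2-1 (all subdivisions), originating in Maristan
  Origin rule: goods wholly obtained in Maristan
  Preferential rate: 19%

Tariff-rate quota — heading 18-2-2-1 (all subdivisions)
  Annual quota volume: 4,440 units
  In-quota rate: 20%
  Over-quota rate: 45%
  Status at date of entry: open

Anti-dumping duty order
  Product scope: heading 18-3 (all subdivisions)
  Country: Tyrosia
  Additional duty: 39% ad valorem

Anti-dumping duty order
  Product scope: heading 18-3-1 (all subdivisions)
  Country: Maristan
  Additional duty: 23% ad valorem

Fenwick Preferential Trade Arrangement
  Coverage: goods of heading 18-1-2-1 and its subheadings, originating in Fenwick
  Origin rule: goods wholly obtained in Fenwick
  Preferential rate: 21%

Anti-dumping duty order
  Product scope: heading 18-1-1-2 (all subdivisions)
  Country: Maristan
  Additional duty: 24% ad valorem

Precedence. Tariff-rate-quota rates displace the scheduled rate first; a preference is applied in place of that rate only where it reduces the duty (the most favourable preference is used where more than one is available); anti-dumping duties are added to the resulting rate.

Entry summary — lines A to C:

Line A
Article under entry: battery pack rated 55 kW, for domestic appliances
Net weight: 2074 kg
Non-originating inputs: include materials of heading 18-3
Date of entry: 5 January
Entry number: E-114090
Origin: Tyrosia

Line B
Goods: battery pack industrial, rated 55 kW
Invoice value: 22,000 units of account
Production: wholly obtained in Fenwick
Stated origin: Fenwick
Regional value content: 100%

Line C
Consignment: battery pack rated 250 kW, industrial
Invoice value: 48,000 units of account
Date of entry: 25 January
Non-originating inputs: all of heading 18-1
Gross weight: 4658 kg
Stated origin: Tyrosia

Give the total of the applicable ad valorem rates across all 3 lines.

136%

Line A: battery pack → 18-3; rated 55 kW → 18-3-2; for domestic appliances → 18-3-2-3. Scheduled 32%. Tyrosia agreement on 18-3: CTH not met; anti-dumping (Tyrosia, 18-3): +39%; total 32% + 39% = 71%. → 71%.
Line B: battery pack → 18-3; rated 55 kW → 18-3-2; industrial → 18-3-2-2. Scheduled 24%. Fenwick agreement on 18-2-2: 18-3-2-2 not covered; Fenwick agreement on 18-1-2-1: 18-3-2-2 not covered. → 24%.
Line C: battery pack → 18-3; rated 250 kW → 18-3-1; industrial → 18-3-1-2. Scheduled 16%. Tyrosia agreement on 18-3: CTH met → 2% available; preferential 2%; anti-dumping (Tyrosia, 18-3): +39%; total 2% + 39% = 41%. → 41%.
Sum: 71% + 24% + 41% = 136%.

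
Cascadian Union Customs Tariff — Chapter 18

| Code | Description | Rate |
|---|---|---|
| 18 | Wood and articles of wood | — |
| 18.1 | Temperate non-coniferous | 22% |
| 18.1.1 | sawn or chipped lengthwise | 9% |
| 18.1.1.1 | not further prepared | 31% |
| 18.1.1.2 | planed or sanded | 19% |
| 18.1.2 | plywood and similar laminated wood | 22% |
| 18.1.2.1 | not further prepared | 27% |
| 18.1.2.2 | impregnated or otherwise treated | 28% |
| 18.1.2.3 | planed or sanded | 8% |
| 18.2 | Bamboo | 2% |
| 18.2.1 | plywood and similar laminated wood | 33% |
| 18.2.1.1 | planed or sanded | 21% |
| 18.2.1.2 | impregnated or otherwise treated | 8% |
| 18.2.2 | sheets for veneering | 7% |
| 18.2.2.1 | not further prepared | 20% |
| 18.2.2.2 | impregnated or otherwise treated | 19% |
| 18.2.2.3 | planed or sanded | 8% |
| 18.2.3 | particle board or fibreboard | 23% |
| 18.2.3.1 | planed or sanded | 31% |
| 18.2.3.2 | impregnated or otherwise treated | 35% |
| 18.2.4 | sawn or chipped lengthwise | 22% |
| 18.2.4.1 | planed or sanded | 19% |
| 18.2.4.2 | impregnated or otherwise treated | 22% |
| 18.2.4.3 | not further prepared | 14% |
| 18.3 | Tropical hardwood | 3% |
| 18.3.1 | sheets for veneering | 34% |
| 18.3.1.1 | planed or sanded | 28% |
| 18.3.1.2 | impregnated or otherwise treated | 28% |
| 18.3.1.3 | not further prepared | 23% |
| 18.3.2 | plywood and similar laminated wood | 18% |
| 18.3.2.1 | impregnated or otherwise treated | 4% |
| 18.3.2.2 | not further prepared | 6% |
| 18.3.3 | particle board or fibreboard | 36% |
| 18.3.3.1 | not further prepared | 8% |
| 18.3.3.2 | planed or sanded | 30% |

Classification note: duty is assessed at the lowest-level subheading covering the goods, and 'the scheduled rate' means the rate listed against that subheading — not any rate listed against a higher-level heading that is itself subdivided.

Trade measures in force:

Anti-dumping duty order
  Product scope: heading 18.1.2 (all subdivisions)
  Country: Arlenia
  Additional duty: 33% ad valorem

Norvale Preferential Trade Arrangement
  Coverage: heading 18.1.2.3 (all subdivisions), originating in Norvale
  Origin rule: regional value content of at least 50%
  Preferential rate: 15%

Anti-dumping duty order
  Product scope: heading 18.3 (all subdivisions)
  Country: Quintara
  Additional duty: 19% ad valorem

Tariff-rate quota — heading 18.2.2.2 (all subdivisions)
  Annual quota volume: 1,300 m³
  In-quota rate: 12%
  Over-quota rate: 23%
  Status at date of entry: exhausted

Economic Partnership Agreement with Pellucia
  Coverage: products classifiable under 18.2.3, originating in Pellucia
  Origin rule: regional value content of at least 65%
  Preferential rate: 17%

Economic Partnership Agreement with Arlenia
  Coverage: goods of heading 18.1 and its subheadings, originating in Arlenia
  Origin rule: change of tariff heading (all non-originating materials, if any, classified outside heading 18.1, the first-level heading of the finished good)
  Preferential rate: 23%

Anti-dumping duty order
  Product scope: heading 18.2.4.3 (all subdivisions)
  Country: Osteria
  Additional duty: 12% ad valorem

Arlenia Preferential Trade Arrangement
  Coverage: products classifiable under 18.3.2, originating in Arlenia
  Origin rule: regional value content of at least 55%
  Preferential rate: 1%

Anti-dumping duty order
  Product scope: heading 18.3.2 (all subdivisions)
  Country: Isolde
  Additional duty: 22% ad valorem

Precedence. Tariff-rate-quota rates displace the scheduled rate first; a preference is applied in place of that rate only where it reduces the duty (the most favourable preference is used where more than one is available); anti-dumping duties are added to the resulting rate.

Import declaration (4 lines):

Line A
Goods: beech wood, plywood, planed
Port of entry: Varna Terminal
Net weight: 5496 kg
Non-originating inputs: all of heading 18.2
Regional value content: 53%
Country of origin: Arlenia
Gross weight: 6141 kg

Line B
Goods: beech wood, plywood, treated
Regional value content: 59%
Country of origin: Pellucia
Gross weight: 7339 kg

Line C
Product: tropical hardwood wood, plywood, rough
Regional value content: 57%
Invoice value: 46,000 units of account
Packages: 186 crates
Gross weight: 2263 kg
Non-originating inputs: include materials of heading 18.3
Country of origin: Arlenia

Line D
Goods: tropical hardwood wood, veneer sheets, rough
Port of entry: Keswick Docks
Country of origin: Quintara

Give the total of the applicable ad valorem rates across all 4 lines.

Line A: beech → 18.1; plywood → 18.1.2; planed → 18.1.2.3. Scheduled 8%. Arlenia agreement on 18.1: CTH met → 23% available; Arlenia agreement on 18.3.2: 18.1.2.3 not covered; preference 23% not lower than 8% → no reduction; anti-dumping (Arlenia, 18.1.2): +33%; total 8% + 33% = 41%. → 41%.
Line B: beech → 18.1; plywood → 18.1.2; treated → 18.1.2.2. Scheduled 28%. Pellucia agreement on 18.2.3: 18.1.2.2 not covered. → 28%.
Line C: tropical hardwood → 18.3; plywood → 18.3.2; rough → 18.3.2.2. Scheduled 6%. Arlenia agreement on 18.1: 18.3.2.2 not covered; Arlenia agreement on 18.3.2: RVC ≥ 55% → 1% available; preferential 1%. → 1%.
Line D: tropical hardwood → 18.3; veneer sheets → 18.3.1; rough → 18.3.1.3. Scheduled 23%. anti-dumping (Quintara, 18.3): +19%; total 23% + 19% = 42%. → 42%.
Sum: 41% + 28% + 1% + 42% = 112%.

112%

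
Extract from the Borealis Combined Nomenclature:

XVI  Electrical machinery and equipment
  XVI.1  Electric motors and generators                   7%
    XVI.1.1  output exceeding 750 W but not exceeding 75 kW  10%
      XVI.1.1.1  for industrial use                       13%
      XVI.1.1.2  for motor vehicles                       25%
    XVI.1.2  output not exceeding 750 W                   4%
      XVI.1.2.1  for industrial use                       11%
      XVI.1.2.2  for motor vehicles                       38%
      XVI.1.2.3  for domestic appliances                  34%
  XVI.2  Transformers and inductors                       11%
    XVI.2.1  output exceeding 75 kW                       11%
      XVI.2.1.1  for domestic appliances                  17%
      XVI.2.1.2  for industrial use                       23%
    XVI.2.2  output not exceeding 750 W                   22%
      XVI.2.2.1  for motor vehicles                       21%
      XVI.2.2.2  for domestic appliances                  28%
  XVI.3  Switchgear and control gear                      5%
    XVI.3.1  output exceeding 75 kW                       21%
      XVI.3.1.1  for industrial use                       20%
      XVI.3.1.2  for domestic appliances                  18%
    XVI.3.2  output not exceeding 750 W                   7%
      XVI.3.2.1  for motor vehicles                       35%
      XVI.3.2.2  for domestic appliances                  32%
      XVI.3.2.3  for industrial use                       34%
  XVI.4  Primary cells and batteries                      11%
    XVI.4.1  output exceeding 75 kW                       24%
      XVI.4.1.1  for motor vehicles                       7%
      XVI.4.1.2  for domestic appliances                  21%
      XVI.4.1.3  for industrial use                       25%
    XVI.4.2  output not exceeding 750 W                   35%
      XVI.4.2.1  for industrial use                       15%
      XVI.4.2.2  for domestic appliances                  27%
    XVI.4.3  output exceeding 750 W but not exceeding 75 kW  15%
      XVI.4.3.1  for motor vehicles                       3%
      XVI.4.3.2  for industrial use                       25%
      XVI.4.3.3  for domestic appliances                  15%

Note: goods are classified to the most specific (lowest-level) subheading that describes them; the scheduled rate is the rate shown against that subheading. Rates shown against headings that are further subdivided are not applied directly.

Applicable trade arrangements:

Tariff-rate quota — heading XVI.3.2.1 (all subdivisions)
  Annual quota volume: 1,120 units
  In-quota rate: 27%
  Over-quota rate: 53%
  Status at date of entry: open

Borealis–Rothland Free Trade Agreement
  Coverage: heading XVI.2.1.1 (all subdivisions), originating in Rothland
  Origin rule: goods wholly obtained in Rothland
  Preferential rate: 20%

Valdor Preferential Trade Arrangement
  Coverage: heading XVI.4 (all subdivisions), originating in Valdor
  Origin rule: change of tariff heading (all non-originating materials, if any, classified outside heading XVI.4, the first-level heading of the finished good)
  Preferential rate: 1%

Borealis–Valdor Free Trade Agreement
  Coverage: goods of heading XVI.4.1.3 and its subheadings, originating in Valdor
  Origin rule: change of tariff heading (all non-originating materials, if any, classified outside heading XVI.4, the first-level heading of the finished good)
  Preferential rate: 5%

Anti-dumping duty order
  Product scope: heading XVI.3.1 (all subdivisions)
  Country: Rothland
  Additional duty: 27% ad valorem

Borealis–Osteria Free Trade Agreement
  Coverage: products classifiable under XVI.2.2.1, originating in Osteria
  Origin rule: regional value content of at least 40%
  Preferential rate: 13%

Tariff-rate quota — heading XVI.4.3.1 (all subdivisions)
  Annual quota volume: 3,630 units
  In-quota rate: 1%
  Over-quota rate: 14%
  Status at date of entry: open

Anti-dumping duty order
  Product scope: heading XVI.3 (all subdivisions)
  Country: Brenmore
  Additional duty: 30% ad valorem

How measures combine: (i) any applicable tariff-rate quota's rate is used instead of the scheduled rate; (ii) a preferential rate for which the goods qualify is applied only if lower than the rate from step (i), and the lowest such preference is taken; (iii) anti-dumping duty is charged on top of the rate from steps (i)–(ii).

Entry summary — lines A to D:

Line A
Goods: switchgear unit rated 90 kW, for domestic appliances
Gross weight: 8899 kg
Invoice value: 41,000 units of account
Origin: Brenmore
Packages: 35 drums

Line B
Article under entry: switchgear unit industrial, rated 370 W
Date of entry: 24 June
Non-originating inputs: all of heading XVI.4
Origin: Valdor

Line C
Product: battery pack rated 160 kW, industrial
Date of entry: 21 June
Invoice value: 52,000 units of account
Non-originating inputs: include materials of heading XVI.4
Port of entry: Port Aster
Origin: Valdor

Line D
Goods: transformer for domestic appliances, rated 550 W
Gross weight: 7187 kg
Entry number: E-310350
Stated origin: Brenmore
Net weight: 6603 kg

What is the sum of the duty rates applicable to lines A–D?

135%

Line A: switchgear unit → XVI.3; rated 90 kW → XVI.3.1; for domestic appliances → XVI.3.1.2. Scheduled 18%. anti-dumping (Brenmore, XVI.3): +30%; total 18% + 30% = 48%. → 48%.
Line B: switchgear unit → XVI.3; rated 370 W → XVI.3.2; industrial → XVI.3.2.3. Scheduled 34%. Valdor agreement on XVI.4: XVI.3.2.3 not covered; Valdor agreement on XVI.4.1.3: XVI.3.2.3 not covered. → 34%.
Line C: battery pack → XVI.4; rated 160 kW → XVI.4.1; industrial → XVI.4.1.3. Scheduled 25%. Valdor agreement on XVI.4: CTH not met; Valdor agreement on XVI.4.1.3: CTH not met. → 25%.
Line D: transformer → XVI.2; rated 550 W → XVI.2.2; for domestic appliances → XVI.2.2.2. Scheduled 28%. No special measure applies. → 28%.
Sum: 48% + 34% + 25% + 28% = 135%.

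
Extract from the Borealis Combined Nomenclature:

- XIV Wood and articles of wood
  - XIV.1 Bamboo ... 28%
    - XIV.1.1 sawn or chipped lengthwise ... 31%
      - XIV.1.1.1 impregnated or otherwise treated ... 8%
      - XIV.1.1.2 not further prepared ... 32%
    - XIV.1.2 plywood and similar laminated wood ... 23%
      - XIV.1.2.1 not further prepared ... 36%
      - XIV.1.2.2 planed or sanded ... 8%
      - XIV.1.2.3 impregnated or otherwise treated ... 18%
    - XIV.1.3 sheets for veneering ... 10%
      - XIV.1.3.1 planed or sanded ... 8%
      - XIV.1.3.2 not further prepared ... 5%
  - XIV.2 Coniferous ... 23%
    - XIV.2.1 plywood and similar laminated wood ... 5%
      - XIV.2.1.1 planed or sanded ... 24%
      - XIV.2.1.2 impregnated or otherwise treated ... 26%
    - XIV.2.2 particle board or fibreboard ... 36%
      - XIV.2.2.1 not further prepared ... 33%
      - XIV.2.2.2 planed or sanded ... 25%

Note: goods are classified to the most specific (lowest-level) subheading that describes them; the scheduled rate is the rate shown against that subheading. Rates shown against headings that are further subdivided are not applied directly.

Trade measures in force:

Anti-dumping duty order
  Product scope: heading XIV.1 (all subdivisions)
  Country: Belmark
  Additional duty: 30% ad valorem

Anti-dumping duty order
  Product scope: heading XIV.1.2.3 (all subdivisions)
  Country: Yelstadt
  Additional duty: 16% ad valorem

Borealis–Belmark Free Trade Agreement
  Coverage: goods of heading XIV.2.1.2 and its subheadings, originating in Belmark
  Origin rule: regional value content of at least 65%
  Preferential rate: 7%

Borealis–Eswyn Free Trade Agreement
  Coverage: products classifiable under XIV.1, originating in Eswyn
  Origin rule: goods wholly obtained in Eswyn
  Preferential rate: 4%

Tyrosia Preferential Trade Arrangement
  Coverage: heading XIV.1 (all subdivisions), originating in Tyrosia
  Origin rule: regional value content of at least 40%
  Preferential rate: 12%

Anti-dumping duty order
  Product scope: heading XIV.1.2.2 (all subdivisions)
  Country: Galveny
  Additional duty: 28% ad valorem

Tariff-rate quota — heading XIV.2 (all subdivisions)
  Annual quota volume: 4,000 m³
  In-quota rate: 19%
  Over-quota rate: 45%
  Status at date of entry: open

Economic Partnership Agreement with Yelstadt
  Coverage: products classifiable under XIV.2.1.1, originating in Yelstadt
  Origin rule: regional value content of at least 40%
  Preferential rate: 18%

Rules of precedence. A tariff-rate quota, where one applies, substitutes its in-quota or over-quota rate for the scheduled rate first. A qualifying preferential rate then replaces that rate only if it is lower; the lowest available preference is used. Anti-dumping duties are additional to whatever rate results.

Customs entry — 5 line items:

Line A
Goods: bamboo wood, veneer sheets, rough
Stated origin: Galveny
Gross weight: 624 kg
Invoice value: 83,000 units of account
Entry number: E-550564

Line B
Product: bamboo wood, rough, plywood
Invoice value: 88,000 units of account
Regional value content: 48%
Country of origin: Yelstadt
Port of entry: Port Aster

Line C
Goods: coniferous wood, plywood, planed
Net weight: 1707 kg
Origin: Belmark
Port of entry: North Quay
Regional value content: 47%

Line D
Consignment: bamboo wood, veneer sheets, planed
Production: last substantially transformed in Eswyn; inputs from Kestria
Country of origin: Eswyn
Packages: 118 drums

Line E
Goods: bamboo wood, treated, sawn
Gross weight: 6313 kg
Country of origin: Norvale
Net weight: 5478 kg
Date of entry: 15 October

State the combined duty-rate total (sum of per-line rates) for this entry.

Line A: bamboo → XIV.1; veneer sheets → XIV.1.3; rough → XIV.1.3.2. Scheduled 5%. No special measure applies. → 5%.
Line B: bamboo → XIV.1; plywood → XIV.1.2; rough → XIV.1.2.1. Scheduled 36%. Yelstadt agreement on XIV.2.1.1: XIV.1.2.1 not covered. → 36%.
Line C: coniferous → XIV.2; plywood → XIV.2.1; planed → XIV.2.1.1. Scheduled 24%. quota on XIV.2 open → in-quota 19%; Belmark agreement on XIV.2.1.2: XIV.2.1.1 not covered. → 19%.
Line D: bamboo → XIV.1; veneer sheets → XIV.1.3; planed → XIV.1.3.1. Scheduled 8%. Eswyn agreement on XIV.1: not wholly obtained. → 8%.
Line E: bamboo → XIV.1; sawn → XIV.1.1; treated → XIV.1.1.1. Scheduled 8%. No special measure applies. → 8%.
Sum: 5% + 36% + 19% + 8% + 8% = 76%.

76%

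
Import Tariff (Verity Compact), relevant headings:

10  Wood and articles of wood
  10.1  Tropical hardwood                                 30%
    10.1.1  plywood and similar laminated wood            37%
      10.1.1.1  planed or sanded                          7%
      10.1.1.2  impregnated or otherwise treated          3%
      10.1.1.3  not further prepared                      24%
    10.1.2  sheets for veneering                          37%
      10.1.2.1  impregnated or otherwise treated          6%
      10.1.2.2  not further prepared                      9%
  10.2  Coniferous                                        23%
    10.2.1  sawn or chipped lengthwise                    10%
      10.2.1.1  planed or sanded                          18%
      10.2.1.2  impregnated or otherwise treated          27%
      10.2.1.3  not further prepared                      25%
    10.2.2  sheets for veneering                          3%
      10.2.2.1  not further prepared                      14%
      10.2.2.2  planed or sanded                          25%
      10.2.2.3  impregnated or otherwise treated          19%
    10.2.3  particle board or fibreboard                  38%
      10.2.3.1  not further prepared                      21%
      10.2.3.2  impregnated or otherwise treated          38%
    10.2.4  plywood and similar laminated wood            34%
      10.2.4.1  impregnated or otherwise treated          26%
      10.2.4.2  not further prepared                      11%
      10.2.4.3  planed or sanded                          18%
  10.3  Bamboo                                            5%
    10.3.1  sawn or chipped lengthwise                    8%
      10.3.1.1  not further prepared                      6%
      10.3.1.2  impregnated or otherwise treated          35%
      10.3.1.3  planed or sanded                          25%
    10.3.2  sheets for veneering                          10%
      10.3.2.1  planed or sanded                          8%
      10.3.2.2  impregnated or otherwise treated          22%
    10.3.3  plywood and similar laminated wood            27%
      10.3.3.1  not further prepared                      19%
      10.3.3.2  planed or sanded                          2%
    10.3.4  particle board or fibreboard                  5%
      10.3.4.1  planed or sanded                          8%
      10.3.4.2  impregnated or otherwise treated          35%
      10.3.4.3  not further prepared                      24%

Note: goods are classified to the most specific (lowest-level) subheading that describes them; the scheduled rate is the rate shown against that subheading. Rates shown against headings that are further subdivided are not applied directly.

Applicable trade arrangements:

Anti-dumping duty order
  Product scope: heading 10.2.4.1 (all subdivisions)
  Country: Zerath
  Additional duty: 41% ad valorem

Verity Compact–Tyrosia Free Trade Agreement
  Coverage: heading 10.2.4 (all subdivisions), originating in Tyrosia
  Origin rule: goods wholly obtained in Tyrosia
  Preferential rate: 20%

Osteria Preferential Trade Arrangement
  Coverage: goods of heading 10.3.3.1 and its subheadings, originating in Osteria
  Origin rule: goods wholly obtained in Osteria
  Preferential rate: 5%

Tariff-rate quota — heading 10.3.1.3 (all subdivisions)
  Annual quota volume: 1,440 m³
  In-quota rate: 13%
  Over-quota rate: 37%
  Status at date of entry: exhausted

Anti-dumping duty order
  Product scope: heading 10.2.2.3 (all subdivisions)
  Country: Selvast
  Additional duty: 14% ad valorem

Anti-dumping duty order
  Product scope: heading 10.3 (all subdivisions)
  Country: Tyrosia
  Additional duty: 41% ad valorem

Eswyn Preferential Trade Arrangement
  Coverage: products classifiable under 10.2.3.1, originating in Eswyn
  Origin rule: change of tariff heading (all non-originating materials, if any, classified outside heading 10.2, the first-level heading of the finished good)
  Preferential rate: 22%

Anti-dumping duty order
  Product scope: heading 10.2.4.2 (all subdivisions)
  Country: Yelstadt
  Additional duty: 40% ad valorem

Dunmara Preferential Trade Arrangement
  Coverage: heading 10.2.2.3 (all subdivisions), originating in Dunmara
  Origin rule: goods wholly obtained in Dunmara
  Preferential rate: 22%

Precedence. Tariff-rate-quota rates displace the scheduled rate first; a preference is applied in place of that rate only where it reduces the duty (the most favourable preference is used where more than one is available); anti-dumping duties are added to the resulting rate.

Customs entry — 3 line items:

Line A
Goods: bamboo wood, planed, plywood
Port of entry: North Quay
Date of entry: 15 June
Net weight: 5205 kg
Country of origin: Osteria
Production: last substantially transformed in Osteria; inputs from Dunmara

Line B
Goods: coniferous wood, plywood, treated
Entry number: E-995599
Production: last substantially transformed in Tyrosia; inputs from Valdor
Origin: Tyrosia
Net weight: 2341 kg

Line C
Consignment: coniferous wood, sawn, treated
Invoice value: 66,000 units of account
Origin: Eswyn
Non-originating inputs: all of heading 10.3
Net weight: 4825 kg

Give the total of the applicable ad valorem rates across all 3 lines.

55%

Line A: bamboo → 10.3; plywood → 10.3.3; planed → 10.3.3.2. Scheduled 2%. Osteria agreement on 10.3.3.1: 10.3.3.2 not covered. → 2%.
Line B: coniferous → 10.2; plywood → 10.2.4; treated → 10.2.4.1. Scheduled 26%. Tyrosia agreement on 10.2.4: not wholly obtained. → 26%.
Line C: coniferous → 10.2; sawn → 10.2.1; treated → 10.2.1.2. Scheduled 27%. Eswyn agreement on 10.2.3.1: 10.2.1.2 not covered. → 27%.
Sum: 2% + 26% + 27% = 55%.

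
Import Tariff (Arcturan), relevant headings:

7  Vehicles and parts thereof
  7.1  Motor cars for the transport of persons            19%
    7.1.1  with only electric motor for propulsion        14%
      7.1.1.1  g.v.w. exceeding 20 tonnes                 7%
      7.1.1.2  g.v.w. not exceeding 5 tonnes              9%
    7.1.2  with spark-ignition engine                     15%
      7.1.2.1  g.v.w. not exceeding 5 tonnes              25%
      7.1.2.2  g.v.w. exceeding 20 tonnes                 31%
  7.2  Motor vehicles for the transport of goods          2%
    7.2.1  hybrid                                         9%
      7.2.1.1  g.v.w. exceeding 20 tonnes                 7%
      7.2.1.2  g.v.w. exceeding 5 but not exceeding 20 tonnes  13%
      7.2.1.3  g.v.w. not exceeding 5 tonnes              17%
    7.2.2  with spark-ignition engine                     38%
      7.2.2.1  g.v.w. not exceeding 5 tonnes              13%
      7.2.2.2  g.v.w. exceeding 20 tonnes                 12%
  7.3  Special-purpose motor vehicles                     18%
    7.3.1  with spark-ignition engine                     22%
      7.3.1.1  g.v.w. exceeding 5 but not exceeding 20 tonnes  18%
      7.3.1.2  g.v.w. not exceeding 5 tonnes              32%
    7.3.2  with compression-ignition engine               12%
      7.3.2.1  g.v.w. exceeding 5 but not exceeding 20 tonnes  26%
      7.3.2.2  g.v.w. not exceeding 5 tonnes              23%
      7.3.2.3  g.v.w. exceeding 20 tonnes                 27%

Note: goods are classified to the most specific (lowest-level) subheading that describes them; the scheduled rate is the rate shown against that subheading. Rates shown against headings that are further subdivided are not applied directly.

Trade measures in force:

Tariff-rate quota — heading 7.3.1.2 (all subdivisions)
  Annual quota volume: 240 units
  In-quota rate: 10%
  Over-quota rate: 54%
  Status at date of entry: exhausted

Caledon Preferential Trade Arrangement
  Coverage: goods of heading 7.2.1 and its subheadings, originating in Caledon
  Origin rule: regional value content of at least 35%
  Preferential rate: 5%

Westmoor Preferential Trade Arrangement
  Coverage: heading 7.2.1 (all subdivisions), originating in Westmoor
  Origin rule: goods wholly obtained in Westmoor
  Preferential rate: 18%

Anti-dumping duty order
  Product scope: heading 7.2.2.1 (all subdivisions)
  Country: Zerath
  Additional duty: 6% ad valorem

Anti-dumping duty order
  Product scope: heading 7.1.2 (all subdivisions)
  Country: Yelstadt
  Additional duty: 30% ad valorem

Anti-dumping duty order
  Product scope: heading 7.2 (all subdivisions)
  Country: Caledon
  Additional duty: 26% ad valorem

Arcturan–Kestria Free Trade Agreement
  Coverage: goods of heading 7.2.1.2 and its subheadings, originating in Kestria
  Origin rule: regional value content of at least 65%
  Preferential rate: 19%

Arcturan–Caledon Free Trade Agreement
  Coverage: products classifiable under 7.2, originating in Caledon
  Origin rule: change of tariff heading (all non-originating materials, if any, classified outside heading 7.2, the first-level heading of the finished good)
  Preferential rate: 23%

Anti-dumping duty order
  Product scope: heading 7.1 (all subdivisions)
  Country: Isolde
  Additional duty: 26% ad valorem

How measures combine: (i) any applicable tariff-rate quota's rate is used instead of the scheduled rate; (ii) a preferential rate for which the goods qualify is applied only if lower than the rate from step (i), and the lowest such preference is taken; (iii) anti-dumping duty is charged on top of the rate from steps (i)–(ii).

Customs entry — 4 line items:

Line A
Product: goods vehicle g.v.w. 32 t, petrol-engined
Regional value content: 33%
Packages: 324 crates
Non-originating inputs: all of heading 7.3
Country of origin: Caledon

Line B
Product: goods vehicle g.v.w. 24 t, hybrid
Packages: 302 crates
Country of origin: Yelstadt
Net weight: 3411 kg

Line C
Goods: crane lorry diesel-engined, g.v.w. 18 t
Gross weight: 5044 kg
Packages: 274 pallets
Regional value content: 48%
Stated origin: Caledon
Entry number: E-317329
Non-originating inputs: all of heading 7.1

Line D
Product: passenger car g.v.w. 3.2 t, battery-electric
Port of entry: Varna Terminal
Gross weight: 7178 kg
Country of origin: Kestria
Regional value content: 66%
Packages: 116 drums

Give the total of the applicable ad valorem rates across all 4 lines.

80%

Line A: goods vehicle → 7.2; petrol-engined → 7.2.2; g.v.w. 32 t → 7.2.2.2. Scheduled 12%. Caledon agreement on 7.2.1: 7.2.2.2 not covered; Caledon agreement on 7.2: CTH met → 23% available; preference 23% not lower than 12% → no reduction; anti-dumping (Caledon, 7.2): +26%; total 12% + 26% = 38%. → 38%.
Line B: goods vehicle → 7.2; hybrid → 7.2.1; g.v.w. 24 t → 7.2.1.1. Scheduled 7%. No special measure applies. → 7%.
Line C: crane lorry → 7.3; diesel-engined → 7.3.2; g.v.w. 18 t → 7.3.2.1. Scheduled 26%. Caledon agreement on 7.2.1: 7.3.2.1 not covered; Caledon agreement on 7.2: 7.3.2.1 not covered. → 26%.
Line D: passenger car → 7.1; battery-electric → 7.1.1; g.v.w. 3.2 t → 7.1.1.2. Scheduled 9%. Kestria agreement on 7.2.1.2: 7.1.1.2 not covered. → 9%.
Sum: 38% + 7% + 26% + 9% = 80%.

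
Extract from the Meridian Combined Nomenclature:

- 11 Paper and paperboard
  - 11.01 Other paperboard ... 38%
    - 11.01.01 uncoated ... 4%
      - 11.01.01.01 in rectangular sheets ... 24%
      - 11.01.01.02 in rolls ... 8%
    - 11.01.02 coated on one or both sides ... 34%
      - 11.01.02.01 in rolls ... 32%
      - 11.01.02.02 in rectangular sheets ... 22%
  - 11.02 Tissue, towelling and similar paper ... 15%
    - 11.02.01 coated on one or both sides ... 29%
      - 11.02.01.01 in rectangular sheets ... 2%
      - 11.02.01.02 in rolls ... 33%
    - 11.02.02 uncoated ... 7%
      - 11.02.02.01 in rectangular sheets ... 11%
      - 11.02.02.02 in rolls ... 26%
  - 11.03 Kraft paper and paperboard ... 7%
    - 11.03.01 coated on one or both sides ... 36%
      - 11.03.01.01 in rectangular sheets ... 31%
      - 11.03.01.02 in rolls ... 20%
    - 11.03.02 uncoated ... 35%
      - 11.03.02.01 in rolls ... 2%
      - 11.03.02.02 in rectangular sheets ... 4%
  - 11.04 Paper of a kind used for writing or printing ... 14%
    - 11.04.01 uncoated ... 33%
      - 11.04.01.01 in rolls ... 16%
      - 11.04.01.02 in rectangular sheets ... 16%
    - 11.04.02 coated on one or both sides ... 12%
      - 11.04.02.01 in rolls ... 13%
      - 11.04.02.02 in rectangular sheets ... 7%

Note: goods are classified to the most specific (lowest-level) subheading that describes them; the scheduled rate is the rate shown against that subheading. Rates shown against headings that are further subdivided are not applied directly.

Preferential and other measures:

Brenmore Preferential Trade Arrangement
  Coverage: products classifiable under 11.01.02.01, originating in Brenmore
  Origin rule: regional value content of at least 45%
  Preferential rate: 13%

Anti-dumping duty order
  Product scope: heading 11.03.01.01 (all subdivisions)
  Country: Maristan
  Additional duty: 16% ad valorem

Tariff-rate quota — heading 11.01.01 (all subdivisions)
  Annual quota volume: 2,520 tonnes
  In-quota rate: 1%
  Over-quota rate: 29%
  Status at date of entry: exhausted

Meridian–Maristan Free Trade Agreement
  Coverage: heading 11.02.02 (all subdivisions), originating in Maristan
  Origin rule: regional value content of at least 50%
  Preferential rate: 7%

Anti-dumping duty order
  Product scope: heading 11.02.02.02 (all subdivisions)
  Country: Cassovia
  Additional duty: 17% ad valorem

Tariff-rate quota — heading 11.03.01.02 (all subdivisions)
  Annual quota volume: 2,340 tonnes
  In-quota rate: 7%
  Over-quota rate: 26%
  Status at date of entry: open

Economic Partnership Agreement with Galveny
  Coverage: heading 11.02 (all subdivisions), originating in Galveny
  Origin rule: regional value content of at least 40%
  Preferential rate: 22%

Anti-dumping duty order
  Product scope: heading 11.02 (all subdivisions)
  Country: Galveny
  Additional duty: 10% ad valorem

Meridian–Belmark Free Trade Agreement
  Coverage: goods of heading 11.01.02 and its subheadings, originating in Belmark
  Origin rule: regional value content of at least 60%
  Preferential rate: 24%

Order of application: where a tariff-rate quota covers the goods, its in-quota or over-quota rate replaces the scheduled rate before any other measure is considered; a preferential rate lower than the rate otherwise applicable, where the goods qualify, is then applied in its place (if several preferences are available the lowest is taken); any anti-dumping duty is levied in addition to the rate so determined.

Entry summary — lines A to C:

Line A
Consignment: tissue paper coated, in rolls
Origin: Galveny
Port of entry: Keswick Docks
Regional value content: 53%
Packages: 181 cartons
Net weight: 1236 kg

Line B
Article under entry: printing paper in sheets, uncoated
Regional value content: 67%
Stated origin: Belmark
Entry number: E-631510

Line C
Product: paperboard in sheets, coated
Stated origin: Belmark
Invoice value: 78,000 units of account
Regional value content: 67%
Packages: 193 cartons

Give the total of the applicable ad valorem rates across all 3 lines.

70%

Line A: tissue paper → 11.02; coated → 11.02.01; in rolls → 11.02.01.02. Scheduled 33%. Galveny agreement on 11.02: RVC ≥ 40% → 22% available; preferential 22%; anti-dumping (Galveny, 11.02): +10%; total 22% + 10% = 32%. → 32%.
Line B: printing paper → 11.04; uncoated → 11.04.01; in sheets → 11.04.01.02. Scheduled 16%. Belmark agreement on 11.01.02: 11.04.01.02 not covered. → 16%.
Line C: paperboard → 11.01; coated → 11.01.02; in sheets → 11.01.02.02. Scheduled 22%. Belmark agreement on 11.01.02: RVC ≥ 60% → 24% available; preference 24% not lower than 22% → no reduction. → 22%.
Sum: 32% + 16% + 22% = 70%.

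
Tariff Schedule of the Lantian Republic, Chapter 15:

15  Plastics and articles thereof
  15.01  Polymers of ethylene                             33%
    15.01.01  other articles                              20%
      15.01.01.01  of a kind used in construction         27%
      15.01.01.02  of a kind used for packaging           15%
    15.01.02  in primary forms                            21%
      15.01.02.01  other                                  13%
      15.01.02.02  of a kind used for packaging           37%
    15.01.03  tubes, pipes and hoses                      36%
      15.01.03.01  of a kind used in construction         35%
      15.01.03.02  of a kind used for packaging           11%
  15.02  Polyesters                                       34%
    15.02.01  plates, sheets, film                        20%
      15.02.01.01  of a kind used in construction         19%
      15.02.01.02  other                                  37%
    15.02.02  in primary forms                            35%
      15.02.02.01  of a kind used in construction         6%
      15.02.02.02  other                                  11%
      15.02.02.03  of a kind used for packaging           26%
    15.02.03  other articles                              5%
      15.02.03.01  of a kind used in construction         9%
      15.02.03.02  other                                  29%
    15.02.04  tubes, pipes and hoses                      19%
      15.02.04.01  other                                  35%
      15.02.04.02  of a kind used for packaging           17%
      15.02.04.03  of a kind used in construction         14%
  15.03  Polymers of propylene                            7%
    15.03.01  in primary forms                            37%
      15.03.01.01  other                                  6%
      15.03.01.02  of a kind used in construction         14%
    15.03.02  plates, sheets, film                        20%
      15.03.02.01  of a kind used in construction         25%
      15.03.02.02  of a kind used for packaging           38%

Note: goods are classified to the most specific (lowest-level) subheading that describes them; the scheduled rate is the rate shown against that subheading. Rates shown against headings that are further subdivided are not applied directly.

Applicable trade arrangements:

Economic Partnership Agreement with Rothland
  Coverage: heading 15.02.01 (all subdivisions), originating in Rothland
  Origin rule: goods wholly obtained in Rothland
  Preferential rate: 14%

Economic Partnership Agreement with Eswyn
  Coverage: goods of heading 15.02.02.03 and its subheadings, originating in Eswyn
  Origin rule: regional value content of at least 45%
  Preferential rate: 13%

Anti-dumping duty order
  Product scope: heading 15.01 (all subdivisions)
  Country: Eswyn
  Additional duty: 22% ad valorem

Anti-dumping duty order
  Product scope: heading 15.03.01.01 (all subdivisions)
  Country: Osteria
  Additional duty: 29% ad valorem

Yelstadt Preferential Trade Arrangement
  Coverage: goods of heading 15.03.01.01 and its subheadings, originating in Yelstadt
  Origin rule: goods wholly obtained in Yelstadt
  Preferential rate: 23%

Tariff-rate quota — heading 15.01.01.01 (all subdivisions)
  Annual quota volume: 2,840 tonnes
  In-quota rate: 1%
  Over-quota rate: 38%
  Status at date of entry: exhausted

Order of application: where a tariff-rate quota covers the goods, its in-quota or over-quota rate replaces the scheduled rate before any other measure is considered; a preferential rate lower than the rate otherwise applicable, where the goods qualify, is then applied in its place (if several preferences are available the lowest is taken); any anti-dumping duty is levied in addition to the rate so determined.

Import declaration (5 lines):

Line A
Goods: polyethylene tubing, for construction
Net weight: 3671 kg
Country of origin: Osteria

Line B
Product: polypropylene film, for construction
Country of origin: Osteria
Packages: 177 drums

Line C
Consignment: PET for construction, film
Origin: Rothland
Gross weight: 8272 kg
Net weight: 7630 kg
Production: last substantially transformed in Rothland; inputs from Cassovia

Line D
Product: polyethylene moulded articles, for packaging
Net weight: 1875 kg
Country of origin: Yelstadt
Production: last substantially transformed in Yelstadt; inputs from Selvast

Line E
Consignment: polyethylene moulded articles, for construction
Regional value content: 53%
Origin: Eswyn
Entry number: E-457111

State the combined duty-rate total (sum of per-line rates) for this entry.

154%

Line A: polyethylene → 15.01; tubing → 15.01.03; for construction → 15.01.03.01. Scheduled 35%. No special measure applies. → 35%.
Line B: polypropylene → 15.03; film → 15.03.02; for construction → 15.03.02.01. Scheduled 25%. No special measure applies. → 25%.
Line C: PET → 15.02; film → 15.02.01; for construction → 15.02.01.01. Scheduled 19%. Rothland agreement on 15.02.01: not wholly obtained. → 19%.
Line D: polyethylene → 15.01; moulded articles → 15.01.01; for packaging → 15.01.01.02. Scheduled 15%. Yelstadt agreement on 15.03.01.01: 15.01.01.02 not covered. → 15%.
Line E: polyethylene → 15.01; moulded articles → 15.01.01; for construction → 15.01.01.01. Scheduled 27%. quota on 15.01.01.01 exhausted → over-quota 38%; Eswyn agreement on 15.02.02.03: 15.01.01.01 not covered; anti-dumping (Eswyn, 15.01): +22%; total 38% + 22% = 60%. → 60%.
Sum: 35% + 25% + 19% + 15% + 60% = 154%.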